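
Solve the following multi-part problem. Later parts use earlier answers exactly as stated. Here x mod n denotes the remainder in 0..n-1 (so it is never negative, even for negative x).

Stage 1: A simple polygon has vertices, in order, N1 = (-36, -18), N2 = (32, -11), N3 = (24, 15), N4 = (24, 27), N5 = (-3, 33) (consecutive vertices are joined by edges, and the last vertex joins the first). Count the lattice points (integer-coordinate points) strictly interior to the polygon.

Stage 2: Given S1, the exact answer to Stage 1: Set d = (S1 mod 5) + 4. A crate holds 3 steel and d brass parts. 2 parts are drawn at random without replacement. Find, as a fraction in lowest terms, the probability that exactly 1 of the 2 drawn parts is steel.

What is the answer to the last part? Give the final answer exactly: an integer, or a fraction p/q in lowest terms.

Stage 1: cross terms: (-36*-11 - 32*-18)=972, (32*15 - 24*-11)=744, (24*27 - 24*15)=288, (24*33 - -3*27)=873, (-3*-18 - -36*33)=1242; twice the area = |4119| = 4119; area = 4119/2; boundary points = 1 + 2 + 12 + 3 + 3 = 21; strictly interior points = area - boundary/2 + 1 = 2050; answer 2050
Stage 2: S1 = 2050; d = 4; total draws C(7,2) = 21; favorable C(3,1)*C(4,1) = 12; P = 4/7; answer 4/7

4/7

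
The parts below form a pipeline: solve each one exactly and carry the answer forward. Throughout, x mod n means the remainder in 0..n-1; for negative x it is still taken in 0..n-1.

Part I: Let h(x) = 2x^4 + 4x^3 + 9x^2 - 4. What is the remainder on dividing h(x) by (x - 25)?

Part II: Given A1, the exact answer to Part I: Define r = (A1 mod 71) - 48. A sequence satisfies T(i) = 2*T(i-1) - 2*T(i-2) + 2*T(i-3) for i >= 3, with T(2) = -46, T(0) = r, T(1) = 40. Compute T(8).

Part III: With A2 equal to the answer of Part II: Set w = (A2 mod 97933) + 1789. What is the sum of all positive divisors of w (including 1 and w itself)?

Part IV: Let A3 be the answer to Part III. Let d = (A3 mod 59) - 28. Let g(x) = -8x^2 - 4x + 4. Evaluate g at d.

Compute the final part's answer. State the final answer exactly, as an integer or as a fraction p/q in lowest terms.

-6840

Part I: remainder = value at the root: 2*(25)^4 + 4*(25)^3 + 9*(25)^2 - 4 = (781250) + (62500) + (5625) + (-4) = 849371; answer 849371
Part II: A1 = 849371; r = 21; T(3) = 2*(-46) - 2*(40) + 2*(21) = -130; iterating: T(3)=-130, T(4)=-88, T(5)=-8, T(6)=-100, T(7)=-360, T(8)=-536; answer -536
Part III: A2 = -536; w = 99186; 99186 = 2 * 3 * 61 * 271; sigma = (1 + 2) * (1 + 3) * (1 + 61) * (1 + 271) = 3 * 4 * 62 * 272 = 202368; answer 202368
Part IV: A3 = 202368; d = 29; -8*(29)^2 - 4*(29)^1 + 4 = (-6728) + (-116) + (4) = -6840; answer -6840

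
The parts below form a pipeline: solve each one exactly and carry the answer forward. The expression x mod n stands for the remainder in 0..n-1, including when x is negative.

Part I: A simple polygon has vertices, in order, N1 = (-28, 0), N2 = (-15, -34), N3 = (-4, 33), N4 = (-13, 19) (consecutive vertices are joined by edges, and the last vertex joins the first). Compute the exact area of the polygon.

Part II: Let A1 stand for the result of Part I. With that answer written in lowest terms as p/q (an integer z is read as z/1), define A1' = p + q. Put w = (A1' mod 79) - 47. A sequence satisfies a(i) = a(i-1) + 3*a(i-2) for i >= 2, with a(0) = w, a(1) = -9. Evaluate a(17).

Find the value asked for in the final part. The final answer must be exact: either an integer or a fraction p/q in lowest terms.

-1513383

Part I: cross terms: (-28*-34 - -15*0)=952, (-15*33 - -4*-34)=-631, (-4*19 - -13*33)=353, (-13*0 - -28*19)=532; twice the area = |1206| = 1206; area = 603; answer 603
Part II: A1 = 603; threaded value p + q = 604; w = 4; a(2) = 1*(-9) + 3*(4) = 3; iterating: a(2)=3, a(3)=-24, a(4)=-15, a(5)=-87, a(6)=-132, a(7)=-393, a(8)=-789, a(9)=-1968, a(10)=-4335, a(11)=-10239, a(12)=-23244, a(13)=-53961, a(14)=-123693, a(15)=-285576, a(16)=-656655, a(17)=-1513383; answer -1513383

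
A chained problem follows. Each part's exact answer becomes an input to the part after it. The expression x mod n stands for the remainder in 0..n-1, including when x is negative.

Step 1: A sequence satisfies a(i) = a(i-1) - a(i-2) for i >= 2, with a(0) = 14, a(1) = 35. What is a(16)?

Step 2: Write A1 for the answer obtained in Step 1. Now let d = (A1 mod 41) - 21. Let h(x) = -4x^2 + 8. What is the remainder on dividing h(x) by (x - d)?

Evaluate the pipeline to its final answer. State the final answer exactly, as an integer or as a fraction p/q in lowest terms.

-892

Step 1: a(2) = 1*(35) - 1*(14) = 21; iterating: a(2)=21, a(3)=-14, a(4)=-35, a(5)=-21, a(6)=14, a(7)=35, a(8)=21, a(9)=-14, a(10)=-35, a(11)=-21, a(12)=14, a(13)=35, a(14)=21, a(15)=-14, a(16)=-35; answer -35
Step 2: A1 = -35; d = -15; remainder = value at the root: -4*(-15)^2 + 8 = (-900) + (8) = -892; answer -892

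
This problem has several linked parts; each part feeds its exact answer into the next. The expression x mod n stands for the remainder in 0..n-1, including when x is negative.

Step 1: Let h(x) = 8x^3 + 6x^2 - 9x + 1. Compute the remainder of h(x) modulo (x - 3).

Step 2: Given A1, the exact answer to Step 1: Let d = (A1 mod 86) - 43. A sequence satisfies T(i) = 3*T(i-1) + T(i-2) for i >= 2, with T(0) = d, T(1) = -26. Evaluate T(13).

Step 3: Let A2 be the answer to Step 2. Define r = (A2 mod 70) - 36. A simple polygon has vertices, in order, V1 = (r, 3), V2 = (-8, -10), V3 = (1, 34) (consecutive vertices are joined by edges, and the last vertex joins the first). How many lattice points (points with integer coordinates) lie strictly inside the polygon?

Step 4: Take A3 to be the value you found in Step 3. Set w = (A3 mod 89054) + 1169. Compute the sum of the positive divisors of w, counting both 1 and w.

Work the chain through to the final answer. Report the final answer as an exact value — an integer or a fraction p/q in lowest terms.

3816

Step 1: remainder = value at the root: 8*(3)^3 + 6*(3)^2 - 9*(3)^1 + 1 = (216) + (54) + (-27) + (1) = 244; answer 244
Step 2: A1 = 244; d = 29; T(2) = 3*(-26) + 1*(29) = -49; iterating: T(2)=-49, T(3)=-173, T(4)=-568, T(5)=-1877, T(6)=-6199, T(7)=-20474, T(8)=-67621, T(9)=-223337, T(10)=-737632, T(11)=-2436233, T(12)=-8046331, T(13)=-26575226; answer -26575226
Step 3: A2 = -26575226; r = 28; cross terms: (28*-10 - -8*3)=-256, (-8*34 - 1*-10)=-262, (1*3 - 28*34)=-949; twice the area = |-1467| = 1467; area = 1467/2; boundary points = 1 + 1 + 1 = 3; strictly interior points = area - boundary/2 + 1 = 733; answer 733
Step 4: A3 = 733; w = 1902; 1902 = 2 * 3 * 317; sigma = (1 + 2) * (1 + 3) * (1 + 317) = 3 * 4 * 318 = 3816; answer 3816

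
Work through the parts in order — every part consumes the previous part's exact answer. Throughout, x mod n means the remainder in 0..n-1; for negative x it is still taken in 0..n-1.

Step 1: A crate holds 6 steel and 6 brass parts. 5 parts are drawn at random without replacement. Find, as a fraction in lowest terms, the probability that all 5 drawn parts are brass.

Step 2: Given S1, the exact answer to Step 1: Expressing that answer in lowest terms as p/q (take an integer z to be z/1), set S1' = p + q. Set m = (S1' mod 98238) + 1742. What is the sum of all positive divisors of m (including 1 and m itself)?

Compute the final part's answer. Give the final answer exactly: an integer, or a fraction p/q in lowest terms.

3124

Step 1: total draws C(12,5) = 792; favorable C(6,5) = 6; P = 1/132; answer 1/132
Step 2: S1 = 1/132; threaded value p + q = 133; m = 1875; 1875 = 3 * 5^4; sigma = (1 + 3) * (1 + 5 + 25 + 125 + 625) = 4 * 781 = 3124; answer 3124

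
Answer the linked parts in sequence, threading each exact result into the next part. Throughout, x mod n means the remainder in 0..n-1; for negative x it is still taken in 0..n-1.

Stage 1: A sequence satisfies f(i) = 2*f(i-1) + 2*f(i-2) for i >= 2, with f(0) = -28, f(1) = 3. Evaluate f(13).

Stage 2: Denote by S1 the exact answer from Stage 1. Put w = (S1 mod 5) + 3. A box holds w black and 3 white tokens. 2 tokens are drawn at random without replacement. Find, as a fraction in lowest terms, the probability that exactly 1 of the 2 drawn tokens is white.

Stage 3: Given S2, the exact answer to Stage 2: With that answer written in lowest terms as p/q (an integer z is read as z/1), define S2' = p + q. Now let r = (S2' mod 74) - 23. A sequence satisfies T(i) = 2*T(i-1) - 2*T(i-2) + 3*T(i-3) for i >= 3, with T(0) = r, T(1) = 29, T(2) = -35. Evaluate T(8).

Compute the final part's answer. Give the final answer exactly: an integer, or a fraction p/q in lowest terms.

Stage 1: f(2) = 2*(3) + 2*(-28) = -50; iterating: f(2)=-50, f(3)=-94, f(4)=-288, f(5)=-764, f(6)=-2104, f(7)=-5736, f(8)=-15680, f(9)=-42832, f(10)=-117024, f(11)=-319712, f(12)=-873472, f(13)=-2386368; answer -2386368
Stage 2: S1 = -2386368; w = 5; total draws C(8,2) = 28; favorable C(3,1)*C(5,1) = 15; P = 15/28; answer 15/28
Stage 3: S2 = 15/28; threaded value p + q = 43; r = 20; T(3) = 2*(-35) - 2*(29) + 3*(20) = -68; iterating: T(3)=-68, T(4)=21, T(5)=73, T(6)=-100, T(7)=-283, T(8)=-147; answer -147

-147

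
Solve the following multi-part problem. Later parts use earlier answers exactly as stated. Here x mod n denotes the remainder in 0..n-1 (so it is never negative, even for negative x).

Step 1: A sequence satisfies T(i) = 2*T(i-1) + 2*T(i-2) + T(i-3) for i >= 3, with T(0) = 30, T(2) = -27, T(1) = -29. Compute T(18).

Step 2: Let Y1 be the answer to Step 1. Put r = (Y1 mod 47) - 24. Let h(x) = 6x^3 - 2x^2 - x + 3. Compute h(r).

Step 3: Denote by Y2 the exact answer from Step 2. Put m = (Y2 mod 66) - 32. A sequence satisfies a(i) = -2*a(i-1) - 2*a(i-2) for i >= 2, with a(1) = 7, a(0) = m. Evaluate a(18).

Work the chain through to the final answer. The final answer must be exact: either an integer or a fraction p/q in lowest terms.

Step 1: T(3) = 2*(-27) + 2*(-29) + 1*(30) = -82; iterating: T(3)=-82, T(4)=-247, T(5)=-685, T(6)=-1946, T(7)=-5509, T(8)=-15595, T(9)=-44154, T(10)=-125007, T(11)=-353917, T(12)=-1002002, T(13)=-2836845, T(14)=-8031611, T(15)=-22738914, T(16)=-64377895, T(17)=-182265229, T(18)=-516025162; answer -516025162
Step 2: Y1 = -516025162; r = -13; 6*(-13)^3 - 2*(-13)^2 - 1*(-13)^1 + 3 = (-13182) + (-338) + (13) + (3) = -13504; answer -13504
Step 3: Y2 = -13504; m = -6; a(2) = -2*(7) - 2*(-6) = -2; iterating: a(2)=-2, a(3)=-10, a(4)=24, a(5)=-28, a(6)=8, a(7)=40, a(8)=-96, a(9)=112, a(10)=-32, a(11)=-160, a(12)=384, a(13)=-448, a(14)=128, a(15)=640, a(16)=-1536, a(17)=1792, a(18)=-512; answer -512

-512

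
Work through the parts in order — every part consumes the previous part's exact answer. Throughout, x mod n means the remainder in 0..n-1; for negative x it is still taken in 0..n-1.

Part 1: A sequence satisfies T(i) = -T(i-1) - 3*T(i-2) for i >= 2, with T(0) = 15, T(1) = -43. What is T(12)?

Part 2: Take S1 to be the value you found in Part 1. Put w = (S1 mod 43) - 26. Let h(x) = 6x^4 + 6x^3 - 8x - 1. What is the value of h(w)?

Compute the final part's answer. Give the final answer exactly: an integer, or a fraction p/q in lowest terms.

368767

Part 1: T(2) = -1*(-43) - 3*(15) = -2; iterating: T(2)=-2, T(3)=131, T(4)=-125, T(5)=-268, T(6)=643, T(7)=161, T(8)=-2090, T(9)=1607, T(10)=4663, T(11)=-9484, T(12)=-4505; answer -4505
Part 2: S1 = -4505; w = -16; 6*(-16)^4 + 6*(-16)^3 - 8*(-16)^1 - 1 = (393216) + (-24576) + (128) + (-1) = 368767; answer 368767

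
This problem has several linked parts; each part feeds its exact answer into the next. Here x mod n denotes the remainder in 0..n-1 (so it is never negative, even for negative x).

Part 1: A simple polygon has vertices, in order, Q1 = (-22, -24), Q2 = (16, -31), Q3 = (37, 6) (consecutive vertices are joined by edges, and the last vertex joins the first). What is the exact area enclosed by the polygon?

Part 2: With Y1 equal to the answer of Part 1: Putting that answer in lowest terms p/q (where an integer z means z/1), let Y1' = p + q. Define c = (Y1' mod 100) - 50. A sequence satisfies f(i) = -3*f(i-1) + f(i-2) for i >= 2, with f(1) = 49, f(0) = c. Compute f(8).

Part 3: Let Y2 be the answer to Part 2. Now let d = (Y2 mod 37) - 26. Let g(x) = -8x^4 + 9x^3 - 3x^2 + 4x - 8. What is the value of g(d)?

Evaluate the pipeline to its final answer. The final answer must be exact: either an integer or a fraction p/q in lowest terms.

Part 1: cross terms: (-22*-31 - 16*-24)=1066, (16*6 - 37*-31)=1243, (37*-24 - -22*6)=-756; twice the area = |1553| = 1553; area = 1553/2; answer 1553/2
Part 2: Y1 = 1553/2; threaded value p + q = 1555; c = 5; f(2) = -3*(49) + 1*(5) = -142; iterating: f(2)=-142, f(3)=475, f(4)=-1567, f(5)=5176, f(6)=-17095, f(7)=56461, f(8)=-186478; answer -186478
Part 3: Y2 = -186478; d = -24; -8*(-24)^4 + 9*(-24)^3 - 3*(-24)^2 + 4*(-24)^1 - 8 = (-2654208) + (-124416) + (-1728) + (-96) + (-8) = -2780456; answer -2780456

-2780456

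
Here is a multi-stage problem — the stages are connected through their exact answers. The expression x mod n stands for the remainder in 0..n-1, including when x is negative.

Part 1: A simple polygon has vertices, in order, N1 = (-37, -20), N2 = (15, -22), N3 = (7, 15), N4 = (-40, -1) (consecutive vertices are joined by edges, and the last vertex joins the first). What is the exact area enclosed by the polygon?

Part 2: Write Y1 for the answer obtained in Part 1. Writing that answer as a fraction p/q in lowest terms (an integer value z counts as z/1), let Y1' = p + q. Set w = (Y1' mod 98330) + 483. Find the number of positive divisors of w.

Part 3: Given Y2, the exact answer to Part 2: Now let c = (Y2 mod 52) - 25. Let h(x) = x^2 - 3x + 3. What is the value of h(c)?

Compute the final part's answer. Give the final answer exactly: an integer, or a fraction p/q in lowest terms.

Part 1: cross terms: (-37*-22 - 15*-20)=1114, (15*15 - 7*-22)=379, (7*-1 - -40*15)=593, (-40*-20 - -37*-1)=763; twice the area = |2849| = 2849; area = 2849/2; answer 2849/2
Part 2: Y1 = 2849/2; threaded value p + q = 2851; w = 3334; 3334 = 2 * 1667; number of divisors = (1+1) * (1+1) = 4; answer 4
Part 3: Y2 = 4; c = -21; 1*(-21)^2 - 3*(-21)^1 + 3 = (441) + (63) + (3) = 507; answer 507

507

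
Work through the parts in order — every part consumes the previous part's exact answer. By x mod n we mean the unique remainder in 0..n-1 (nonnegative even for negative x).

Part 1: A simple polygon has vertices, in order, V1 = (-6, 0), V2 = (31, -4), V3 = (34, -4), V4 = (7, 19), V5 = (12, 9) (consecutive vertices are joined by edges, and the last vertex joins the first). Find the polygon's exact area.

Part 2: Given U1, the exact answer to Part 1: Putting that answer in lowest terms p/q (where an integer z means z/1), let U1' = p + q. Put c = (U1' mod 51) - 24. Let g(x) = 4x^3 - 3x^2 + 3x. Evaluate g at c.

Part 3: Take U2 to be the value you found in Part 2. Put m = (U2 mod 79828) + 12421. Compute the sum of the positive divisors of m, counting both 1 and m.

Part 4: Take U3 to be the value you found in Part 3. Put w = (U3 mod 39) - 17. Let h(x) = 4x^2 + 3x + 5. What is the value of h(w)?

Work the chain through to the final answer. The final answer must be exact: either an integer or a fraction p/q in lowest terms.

Part 1: cross terms: (-6*-4 - 31*0)=24, (31*-4 - 34*-4)=12, (34*19 - 7*-4)=674, (7*9 - 12*19)=-165, (12*0 - -6*9)=54; twice the area = |599| = 599; area = 599/2; answer 599/2
Part 2: U1 = 599/2; threaded value p + q = 601; c = 16; 4*(16)^3 - 3*(16)^2 + 3*(16)^1 = (16384) + (-768) + (48) = 15664; answer 15664
Part 3: U2 = 15664; m = 28085; 28085 = 5 * 41 * 137; sigma = (1 + 5) * (1 + 41) * (1 + 137) = 6 * 42 * 138 = 34776; answer 34776
Part 4: U3 = 34776; w = 10; 4*(10)^2 + 3*(10)^1 + 5 = (400) + (30) + (5) = 435; answer 435

435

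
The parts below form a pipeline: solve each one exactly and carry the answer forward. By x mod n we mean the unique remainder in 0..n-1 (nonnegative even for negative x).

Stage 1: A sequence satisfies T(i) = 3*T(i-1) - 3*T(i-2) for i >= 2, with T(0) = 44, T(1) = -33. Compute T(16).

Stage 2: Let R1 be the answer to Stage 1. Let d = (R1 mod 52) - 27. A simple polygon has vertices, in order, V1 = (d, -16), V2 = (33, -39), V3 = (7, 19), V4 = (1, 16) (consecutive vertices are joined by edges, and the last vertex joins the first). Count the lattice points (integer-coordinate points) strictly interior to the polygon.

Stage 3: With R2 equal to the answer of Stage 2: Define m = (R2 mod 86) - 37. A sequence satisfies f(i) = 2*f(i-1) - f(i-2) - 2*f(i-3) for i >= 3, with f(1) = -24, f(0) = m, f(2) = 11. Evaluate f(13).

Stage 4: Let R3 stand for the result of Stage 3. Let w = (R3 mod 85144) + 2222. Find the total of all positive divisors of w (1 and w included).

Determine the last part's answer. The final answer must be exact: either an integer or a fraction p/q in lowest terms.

23640

Stage 1: T(2) = 3*(-33) - 3*(44) = -231; iterating: T(2)=-231, T(3)=-594, T(4)=-1089, T(5)=-1485, T(6)=-1188, T(7)=891, T(8)=6237, T(9)=16038, T(10)=29403, T(11)=40095, T(12)=32076, T(13)=-24057, T(14)=-168399, T(15)=-433026, T(16)=-793881; answer -793881
Stage 2: R1 = -793881; d = -24; cross terms: (-24*-39 - 33*-16)=1464, (33*19 - 7*-39)=900, (7*16 - 1*19)=93, (1*-16 - -24*16)=368; twice the area = |2825| = 2825; area = 2825/2; boundary points = 1 + 2 + 3 + 1 = 7; strictly interior points = area - boundary/2 + 1 = 1410; answer 1410
Stage 3: R2 = 1410; m = -3; f(3) = 2*(11) - 1*(-24) - 2*(-3) = 52; iterating: f(3)=52, f(4)=141, f(5)=208, f(6)=171, f(7)=-148, f(8)=-883, f(9)=-1960, f(10)=-2741, f(11)=-1756, f(12)=3149, f(13)=13536; answer 13536
Stage 4: R3 = 13536; w = 15758; 15758 = 2 * 7879; sigma = (1 + 2) * (1 + 7879) = 3 * 7880 = 23640; answer 23640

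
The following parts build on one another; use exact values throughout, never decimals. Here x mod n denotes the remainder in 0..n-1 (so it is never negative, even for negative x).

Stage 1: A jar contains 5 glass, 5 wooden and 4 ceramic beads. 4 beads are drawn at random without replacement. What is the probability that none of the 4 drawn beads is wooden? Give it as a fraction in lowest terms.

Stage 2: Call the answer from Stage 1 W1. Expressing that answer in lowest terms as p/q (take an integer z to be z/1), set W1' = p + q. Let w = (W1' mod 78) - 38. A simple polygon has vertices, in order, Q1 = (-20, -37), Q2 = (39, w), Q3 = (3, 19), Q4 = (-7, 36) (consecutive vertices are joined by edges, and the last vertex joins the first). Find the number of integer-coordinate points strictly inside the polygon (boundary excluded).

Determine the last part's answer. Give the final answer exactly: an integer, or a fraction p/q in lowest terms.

Stage 1: total draws C(14,4) = 1001; favorable C(9,4) = 126; P = 18/143; answer 18/143
Stage 2: W1 = 18/143; threaded value p + q = 161; w = -33; cross terms: (-20*-33 - 39*-37)=2103, (39*19 - 3*-33)=840, (3*36 - -7*19)=241, (-7*-37 - -20*36)=979; twice the area = |4163| = 4163; area = 4163/2; boundary points = 1 + 4 + 1 + 1 = 7; strictly interior points = area - boundary/2 + 1 = 2079; answer 2079

2079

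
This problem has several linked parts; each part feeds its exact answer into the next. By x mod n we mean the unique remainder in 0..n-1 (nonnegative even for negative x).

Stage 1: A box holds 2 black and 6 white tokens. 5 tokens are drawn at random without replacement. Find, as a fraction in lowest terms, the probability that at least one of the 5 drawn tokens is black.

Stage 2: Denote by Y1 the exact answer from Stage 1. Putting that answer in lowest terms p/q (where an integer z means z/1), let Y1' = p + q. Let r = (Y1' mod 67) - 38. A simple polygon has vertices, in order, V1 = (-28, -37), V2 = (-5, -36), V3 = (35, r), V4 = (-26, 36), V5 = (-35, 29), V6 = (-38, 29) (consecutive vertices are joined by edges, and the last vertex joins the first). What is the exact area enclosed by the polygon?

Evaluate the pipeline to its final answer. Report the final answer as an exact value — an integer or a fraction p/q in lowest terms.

6469/2

Stage 1: total draws C(8,5) = 56; complement C(6,5) = 6; favorable 56 - 6 = 50; P = 25/28; answer 25/28
Stage 2: Y1 = 25/28; threaded value p + q = 53; r = 15; cross terms: (-28*-36 - -5*-37)=823, (-5*15 - 35*-36)=1185, (35*36 - -26*15)=1650, (-26*29 - -35*36)=506, (-35*29 - -38*29)=87, (-38*-37 - -28*29)=2218; twice the area = |6469| = 6469; area = 6469/2; answer 6469/2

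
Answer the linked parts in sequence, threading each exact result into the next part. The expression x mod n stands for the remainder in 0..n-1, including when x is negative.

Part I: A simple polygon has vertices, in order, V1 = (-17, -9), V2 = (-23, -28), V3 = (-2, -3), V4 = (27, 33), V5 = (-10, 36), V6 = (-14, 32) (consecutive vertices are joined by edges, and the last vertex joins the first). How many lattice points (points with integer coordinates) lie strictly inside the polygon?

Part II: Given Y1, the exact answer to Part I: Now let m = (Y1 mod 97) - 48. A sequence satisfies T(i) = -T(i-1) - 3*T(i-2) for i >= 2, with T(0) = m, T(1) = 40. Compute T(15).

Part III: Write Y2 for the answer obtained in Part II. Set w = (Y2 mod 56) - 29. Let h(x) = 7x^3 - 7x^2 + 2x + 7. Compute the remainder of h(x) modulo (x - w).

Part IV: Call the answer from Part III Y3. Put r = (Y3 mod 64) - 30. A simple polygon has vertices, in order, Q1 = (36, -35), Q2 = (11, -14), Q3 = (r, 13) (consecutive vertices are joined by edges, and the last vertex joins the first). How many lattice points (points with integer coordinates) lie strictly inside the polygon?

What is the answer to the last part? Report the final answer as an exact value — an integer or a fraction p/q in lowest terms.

Part I: cross terms: (-17*-28 - -23*-9)=269, (-23*-3 - -2*-28)=13, (-2*33 - 27*-3)=15, (27*36 - -10*33)=1302, (-10*32 - -14*36)=184, (-14*-9 - -17*32)=670; twice the area = |2453| = 2453; area = 2453/2; boundary points = 1 + 1 + 1 + 1 + 4 + 1 = 9; strictly interior points = area - boundary/2 + 1 = 1223; answer 1223
Part II: Y1 = 1223; m = 11; T(2) = -1*(40) - 3*(11) = -73; iterating: T(2)=-73, T(3)=-47, T(4)=266, T(5)=-125, T(6)=-673, T(7)=1048, T(8)=971, T(9)=-4115, T(10)=1202, T(11)=11143, T(12)=-14749, T(13)=-18680, T(14)=62927, T(15)=-6887; answer -6887
Part III: Y2 = -6887; w = -28; remainder = value at the root: 7*(-28)^3 - 7*(-28)^2 + 2*(-28)^1 + 7 = (-153664) + (-5488) + (-56) + (7) = -159201; answer -159201
Part IV: Y3 = -159201; r = 1; cross terms: (36*-14 - 11*-35)=-119, (11*13 - 1*-14)=157, (1*-35 - 36*13)=-503; twice the area = |-465| = 465; area = 465/2; boundary points = 1 + 1 + 1 = 3; strictly interior points = area - boundary/2 + 1 = 232; answer 232

232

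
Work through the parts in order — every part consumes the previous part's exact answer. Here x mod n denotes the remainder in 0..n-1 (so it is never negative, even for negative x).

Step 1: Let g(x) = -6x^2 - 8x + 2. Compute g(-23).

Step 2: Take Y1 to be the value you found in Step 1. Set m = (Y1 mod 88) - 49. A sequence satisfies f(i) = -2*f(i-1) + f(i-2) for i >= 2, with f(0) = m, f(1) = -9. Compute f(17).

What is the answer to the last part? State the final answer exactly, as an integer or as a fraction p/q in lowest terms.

Step 1: -6*(-23)^2 - 8*(-23)^1 + 2 = (-3174) + (184) + (2) = -2988; answer -2988
Step 2: Y1 = -2988; m = -45; f(2) = -2*(-9) + 1*(-45) = -27; iterating: f(2)=-27, f(3)=45, f(4)=-117, f(5)=279, f(6)=-675, f(7)=1629, f(8)=-3933, f(9)=9495, f(10)=-22923, f(11)=55341, f(12)=-133605, f(13)=322551, f(14)=-778707, f(15)=1879965, f(16)=-4538637, f(17)=10957239; answer 10957239

10957239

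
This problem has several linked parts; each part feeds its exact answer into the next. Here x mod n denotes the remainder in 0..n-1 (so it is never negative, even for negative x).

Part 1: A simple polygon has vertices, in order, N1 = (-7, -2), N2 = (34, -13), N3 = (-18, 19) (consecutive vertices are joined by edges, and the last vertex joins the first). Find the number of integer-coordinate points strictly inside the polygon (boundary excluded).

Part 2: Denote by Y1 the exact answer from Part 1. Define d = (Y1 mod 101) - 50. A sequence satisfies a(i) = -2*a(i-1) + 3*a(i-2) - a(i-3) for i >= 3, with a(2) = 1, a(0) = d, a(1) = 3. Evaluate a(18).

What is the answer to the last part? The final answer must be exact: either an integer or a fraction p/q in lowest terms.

124392480

Part 1: cross terms: (-7*-13 - 34*-2)=159, (34*19 - -18*-13)=412, (-18*-2 - -7*19)=169; twice the area = |740| = 740; area = 370; boundary points = 1 + 4 + 1 = 6; strictly interior points = area - boundary/2 + 1 = 368; answer 368
Part 2: Y1 = 368; d = 15; a(3) = -2*(1) + 3*(3) - 1*(15) = -8; iterating: a(3)=-8, a(4)=16, a(5)=-57, a(6)=170, a(7)=-527, a(8)=1621, a(9)=-4993, a(10)=15376, a(11)=-47352, a(12)=145825, a(13)=-449082, a(14)=1382991, a(15)=-4259053, a(16)=13116161, a(17)=-40392472, a(18)=124392480; answer 124392480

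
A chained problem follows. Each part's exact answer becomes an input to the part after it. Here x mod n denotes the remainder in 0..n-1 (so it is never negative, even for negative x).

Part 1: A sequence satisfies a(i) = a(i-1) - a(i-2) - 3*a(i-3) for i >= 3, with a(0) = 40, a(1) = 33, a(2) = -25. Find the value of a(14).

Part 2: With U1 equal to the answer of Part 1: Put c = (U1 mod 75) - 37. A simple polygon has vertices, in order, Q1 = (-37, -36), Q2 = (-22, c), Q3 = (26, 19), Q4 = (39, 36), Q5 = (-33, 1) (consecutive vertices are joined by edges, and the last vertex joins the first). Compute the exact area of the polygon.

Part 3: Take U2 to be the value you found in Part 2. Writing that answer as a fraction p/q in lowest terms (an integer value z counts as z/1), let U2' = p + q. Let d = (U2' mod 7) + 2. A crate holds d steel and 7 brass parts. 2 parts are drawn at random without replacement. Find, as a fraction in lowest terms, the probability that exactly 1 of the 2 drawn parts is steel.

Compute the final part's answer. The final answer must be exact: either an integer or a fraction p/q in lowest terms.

Part 1: a(3) = 1*(-25) - 1*(33) - 3*(40) = -178; iterating: a(3)=-178, a(4)=-252, a(5)=1, a(6)=787, a(7)=1542, a(8)=752, a(9)=-3151, a(10)=-8529, a(11)=-7634, a(12)=10348, a(13)=43569, a(14)=56123; answer 56123
Part 2: U1 = 56123; c = -14; cross terms: (-37*-14 - -22*-36)=-274, (-22*19 - 26*-14)=-54, (26*36 - 39*19)=195, (39*1 - -33*36)=1227, (-33*-36 - -37*1)=1225; twice the area = |2319| = 2319; area = 2319/2; answer 2319/2
Part 3: U2 = 2319/2; threaded value p + q = 2321; d = 6; total draws C(13,2) = 78; favorable C(6,1)*C(7,1) = 42; P = 7/13; answer 7/13

7/13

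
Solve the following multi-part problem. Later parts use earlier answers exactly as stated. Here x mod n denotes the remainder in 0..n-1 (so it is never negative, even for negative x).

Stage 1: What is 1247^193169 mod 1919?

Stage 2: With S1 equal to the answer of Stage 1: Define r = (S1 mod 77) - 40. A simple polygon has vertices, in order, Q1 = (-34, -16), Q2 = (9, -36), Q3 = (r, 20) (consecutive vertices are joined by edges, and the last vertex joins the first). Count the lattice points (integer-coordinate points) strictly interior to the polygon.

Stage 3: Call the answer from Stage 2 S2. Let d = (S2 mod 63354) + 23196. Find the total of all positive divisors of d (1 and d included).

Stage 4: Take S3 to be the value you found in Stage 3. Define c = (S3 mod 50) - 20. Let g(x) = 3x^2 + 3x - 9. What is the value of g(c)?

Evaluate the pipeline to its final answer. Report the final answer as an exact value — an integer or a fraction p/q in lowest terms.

1251

Stage 1: squarings mod 1919: 1247^1=1247, 1247^2=619, 1247^4=1280, 1247^8=1493, 1247^16=1090, 1247^32=239, 1247^64=1470, 1247^128=106, 1247^256=1641, 1247^512=524, 1247^1024=159, 1247^2048=334, 1247^4096=254, 1247^8192=1189, 1247^16384=1337, 1247^32768=980, 1247^65536=900, 1247^131072=182; 1247^193169 = 1247^1 * 1247^16 * 1247^128 * 1247^512 * 1247^4096 * 1247^8192 * 1247^16384 * 1247^32768 * 1247^131072 = 768 (mod 1919); answer 768
Stage 2: S1 = 768; r = 35; cross terms: (-34*-36 - 9*-16)=1368, (9*20 - 35*-36)=1440, (35*-16 - -34*20)=120; twice the area = |2928| = 2928; area = 1464; boundary points = 1 + 2 + 3 = 6; strictly interior points = area - boundary/2 + 1 = 1462; answer 1462
Stage 3: S2 = 1462; d = 24658; 24658 = 2 * 12329; sigma = (1 + 2) * (1 + 12329) = 3 * 12330 = 36990; answer 36990
Stage 4: S3 = 36990; c = 20; 3*(20)^2 + 3*(20)^1 - 9 = (1200) + (60) + (-9) = 1251; answer 1251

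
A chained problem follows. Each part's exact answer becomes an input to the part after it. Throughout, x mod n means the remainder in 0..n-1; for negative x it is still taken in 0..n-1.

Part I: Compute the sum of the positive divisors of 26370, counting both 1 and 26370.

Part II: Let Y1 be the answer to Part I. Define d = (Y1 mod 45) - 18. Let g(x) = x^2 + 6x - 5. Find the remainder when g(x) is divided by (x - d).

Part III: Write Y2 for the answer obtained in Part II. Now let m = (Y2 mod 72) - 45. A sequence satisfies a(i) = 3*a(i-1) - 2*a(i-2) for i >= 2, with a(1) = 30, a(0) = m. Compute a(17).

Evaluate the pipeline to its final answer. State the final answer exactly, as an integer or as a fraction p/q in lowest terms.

1048590

Part I: 26370 = 2 * 3^2 * 5 * 293; sigma = (1 + 2) * (1 + 3 + 9) * (1 + 5) * (1 + 293) = 3 * 13 * 6 * 294 = 68796; answer 68796
Part II: Y1 = 68796; d = 18; remainder = value at the root: 1*(18)^2 + 6*(18)^1 - 5 = (324) + (108) + (-5) = 427; answer 427
Part III: Y2 = 427; m = 22; a(2) = 3*(30) - 2*(22) = 46; iterating: a(2)=46, a(3)=78, a(4)=142, a(5)=270, a(6)=526, a(7)=1038, a(8)=2062, a(9)=4110, a(10)=8206, a(11)=16398, a(12)=32782, a(13)=65550, a(14)=131086, a(15)=262158, a(16)=524302, a(17)=1048590; answer 1048590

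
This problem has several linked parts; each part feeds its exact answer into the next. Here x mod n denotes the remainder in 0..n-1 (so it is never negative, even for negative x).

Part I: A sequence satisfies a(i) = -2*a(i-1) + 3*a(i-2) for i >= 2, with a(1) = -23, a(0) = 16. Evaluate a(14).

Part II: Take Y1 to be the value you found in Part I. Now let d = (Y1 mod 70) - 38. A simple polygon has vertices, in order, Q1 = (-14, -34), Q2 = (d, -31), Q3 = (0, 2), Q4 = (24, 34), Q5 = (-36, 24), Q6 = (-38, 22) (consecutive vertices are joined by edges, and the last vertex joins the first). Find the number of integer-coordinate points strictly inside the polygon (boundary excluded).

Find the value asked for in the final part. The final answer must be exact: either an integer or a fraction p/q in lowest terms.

Part I: a(2) = -2*(-23) + 3*(16) = 94; iterating: a(2)=94, a(3)=-257, a(4)=796, a(5)=-2363, a(6)=7114, a(7)=-21317, a(8)=63976, a(9)=-191903, a(10)=575734, a(11)=-1727177, a(12)=5181556, a(13)=-15544643, a(14)=46633954; answer 46633954
Part II: Y1 = 46633954; d = -14; cross terms: (-14*-31 - -14*-34)=-42, (-14*2 - 0*-31)=-28, (0*34 - 24*2)=-48, (24*24 - -36*34)=1800, (-36*22 - -38*24)=120, (-38*-34 - -14*22)=1600; twice the area = |3402| = 3402; area = 1701; boundary points = 3 + 1 + 8 + 10 + 2 + 8 = 32; strictly interior points = area - boundary/2 + 1 = 1686; answer 1686

1686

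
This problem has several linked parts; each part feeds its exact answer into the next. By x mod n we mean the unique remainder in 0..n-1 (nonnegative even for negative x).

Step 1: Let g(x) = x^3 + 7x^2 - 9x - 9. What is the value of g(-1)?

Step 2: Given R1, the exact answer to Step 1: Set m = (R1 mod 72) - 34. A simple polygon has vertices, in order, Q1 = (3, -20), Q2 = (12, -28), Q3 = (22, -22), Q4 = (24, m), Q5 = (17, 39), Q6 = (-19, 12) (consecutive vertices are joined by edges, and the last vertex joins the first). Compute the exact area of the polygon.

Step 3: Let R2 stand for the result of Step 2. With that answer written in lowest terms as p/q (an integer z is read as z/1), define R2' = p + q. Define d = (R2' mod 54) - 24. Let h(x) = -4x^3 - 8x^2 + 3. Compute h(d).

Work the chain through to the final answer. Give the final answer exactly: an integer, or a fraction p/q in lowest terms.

Step 1: 1*(-1)^3 + 7*(-1)^2 - 9*(-1)^1 - 9 = (-1) + (7) + (9) + (-9) = 6; answer 6
Step 2: R1 = 6; m = -28; cross terms: (3*-28 - 12*-20)=156, (12*-22 - 22*-28)=352, (22*-28 - 24*-22)=-88, (24*39 - 17*-28)=1412, (17*12 - -19*39)=945, (-19*-20 - 3*12)=344; twice the area = |3121| = 3121; area = 3121/2; answer 3121/2
Step 3: R2 = 3121/2; threaded value p + q = 3123; d = 21; -4*(21)^3 - 8*(21)^2 + 3 = (-37044) + (-3528) + (3) = -40569; answer -40569

-40569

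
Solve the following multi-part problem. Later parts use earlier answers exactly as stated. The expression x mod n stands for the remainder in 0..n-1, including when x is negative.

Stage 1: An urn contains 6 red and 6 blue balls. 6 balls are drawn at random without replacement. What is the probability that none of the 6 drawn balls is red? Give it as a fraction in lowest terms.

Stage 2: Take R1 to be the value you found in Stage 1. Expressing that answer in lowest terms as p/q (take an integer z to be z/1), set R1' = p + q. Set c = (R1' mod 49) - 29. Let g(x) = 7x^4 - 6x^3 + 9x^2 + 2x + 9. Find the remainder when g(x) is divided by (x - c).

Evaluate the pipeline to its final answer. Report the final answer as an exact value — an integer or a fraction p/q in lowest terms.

254249

Stage 1: total draws C(12,6) = 924; favorable C(6,6) = 1; P = 1/924; answer 1/924
Stage 2: R1 = 1/924; threaded value p + q = 925; c = 14; remainder = value at the root: 7*(14)^4 - 6*(14)^3 + 9*(14)^2 + 2*(14)^1 + 9 = (268912) + (-16464) + (1764) + (28) + (9) = 254249; answer 254249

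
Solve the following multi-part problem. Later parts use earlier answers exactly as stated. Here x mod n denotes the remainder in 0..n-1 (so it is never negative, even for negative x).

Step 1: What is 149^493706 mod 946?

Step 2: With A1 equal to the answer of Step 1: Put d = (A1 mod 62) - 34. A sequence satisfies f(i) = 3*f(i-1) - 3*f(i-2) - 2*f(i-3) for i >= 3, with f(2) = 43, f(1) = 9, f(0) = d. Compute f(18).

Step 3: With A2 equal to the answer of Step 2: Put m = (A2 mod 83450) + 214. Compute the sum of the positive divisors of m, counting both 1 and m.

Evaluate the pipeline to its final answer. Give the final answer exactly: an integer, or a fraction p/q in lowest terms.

Step 1: squarings mod 946: 149^1=149, 149^2=443, 149^4=427, 149^8=697, 149^16=511, 149^32=25, 149^64=625, 149^128=873, 149^256=599, 149^512=267, 149^1024=339, 149^2048=455, 149^4096=797, 149^8192=443, 149^16384=427, 149^32768=697, 149^65536=511, 149^131072=25, 149^262144=625; 149^493706 = 149^2 * 149^8 * 149^128 * 149^2048 * 149^32768 * 149^65536 * 149^131072 * 149^262144 = 401 (mod 946); answer 401
Step 2: A1 = 401; d = -5; f(3) = 3*(43) - 3*(9) - 2*(-5) = 112; iterating: f(3)=112, f(4)=189, f(5)=145, f(6)=-356, f(7)=-1881, f(8)=-4865, f(9)=-8240, f(10)=-6363, f(11)=15361, f(12)=81652, f(13)=211599, f(14)=359119, f(15)=279256, f(16)=-662787, f(17)=-3544367, f(18)=-9203252; answer -9203252
Step 3: A2 = -9203252; m = 59912; 59912 = 2^3 * 7489; sigma = (1 + 2 + 4 + 8) * (1 + 7489) = 15 * 7490 = 112350; answer 112350

112350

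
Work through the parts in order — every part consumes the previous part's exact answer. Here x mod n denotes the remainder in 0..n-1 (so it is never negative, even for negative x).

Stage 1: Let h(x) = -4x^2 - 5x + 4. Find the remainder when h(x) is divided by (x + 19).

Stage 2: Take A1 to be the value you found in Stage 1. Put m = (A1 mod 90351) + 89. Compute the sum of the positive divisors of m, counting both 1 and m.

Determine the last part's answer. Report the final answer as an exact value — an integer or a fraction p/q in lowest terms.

108576

Stage 1: remainder = value at the root: -4*(-19)^2 - 5*(-19)^1 + 4 = (-1444) + (95) + (4) = -1345; answer -1345
Stage 2: A1 = -1345; m = 89095; 89095 = 5 * 103 * 173; sigma = (1 + 5) * (1 + 103) * (1 + 173) = 6 * 104 * 174 = 108576; answer 108576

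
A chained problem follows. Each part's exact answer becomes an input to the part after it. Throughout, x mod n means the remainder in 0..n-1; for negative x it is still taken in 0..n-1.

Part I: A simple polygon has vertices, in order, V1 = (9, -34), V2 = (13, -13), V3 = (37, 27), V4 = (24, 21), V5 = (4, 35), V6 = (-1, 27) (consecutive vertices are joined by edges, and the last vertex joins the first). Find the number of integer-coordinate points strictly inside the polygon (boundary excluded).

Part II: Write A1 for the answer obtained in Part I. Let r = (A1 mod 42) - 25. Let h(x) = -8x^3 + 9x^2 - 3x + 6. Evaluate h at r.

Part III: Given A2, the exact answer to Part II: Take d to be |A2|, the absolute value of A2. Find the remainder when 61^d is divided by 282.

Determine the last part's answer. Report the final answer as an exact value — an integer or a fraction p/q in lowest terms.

Part I: cross terms: (9*-13 - 13*-34)=325, (13*27 - 37*-13)=832, (37*21 - 24*27)=129, (24*35 - 4*21)=756, (4*27 - -1*35)=143, (-1*-34 - 9*27)=-209; twice the area = |1976| = 1976; area = 988; boundary points = 1 + 8 + 1 + 2 + 1 + 1 = 14; strictly interior points = area - boundary/2 + 1 = 982; answer 982
Part II: A1 = 982; r = -9; -8*(-9)^3 + 9*(-9)^2 - 3*(-9)^1 + 6 = (5832) + (729) + (27) + (6) = 6594; answer 6594
Part III: A2 = 6594; d = 6594; squarings mod 282: 61^1=61, 61^2=55, 61^4=205, 61^8=7, 61^16=49, 61^32=145, 61^64=157, 61^128=115, 61^256=253, 61^512=277, 61^1024=25, 61^2048=61, 61^4096=55; 61^6594 = 61^2 * 61^64 * 61^128 * 61^256 * 61^2048 * 61^4096 = 49 (mod 282); answer 49

49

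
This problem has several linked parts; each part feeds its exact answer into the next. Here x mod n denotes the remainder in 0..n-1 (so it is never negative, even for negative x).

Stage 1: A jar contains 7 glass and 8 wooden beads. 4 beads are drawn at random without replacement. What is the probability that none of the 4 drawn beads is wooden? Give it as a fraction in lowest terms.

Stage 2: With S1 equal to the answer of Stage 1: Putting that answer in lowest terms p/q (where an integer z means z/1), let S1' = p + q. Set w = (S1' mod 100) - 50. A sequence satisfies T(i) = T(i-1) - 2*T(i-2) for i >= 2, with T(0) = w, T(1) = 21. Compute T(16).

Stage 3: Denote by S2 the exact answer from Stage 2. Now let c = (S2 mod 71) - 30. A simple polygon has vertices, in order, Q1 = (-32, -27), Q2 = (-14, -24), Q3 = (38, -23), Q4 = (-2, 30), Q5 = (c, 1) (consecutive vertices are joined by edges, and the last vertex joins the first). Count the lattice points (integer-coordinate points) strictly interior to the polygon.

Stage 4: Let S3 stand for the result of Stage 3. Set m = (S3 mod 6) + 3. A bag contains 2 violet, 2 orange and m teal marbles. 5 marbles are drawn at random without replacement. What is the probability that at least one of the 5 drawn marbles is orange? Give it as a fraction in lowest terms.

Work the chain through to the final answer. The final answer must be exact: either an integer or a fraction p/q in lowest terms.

Stage 1: total draws C(15,4) = 1365; favorable C(7,4) = 35; P = 1/39; answer 1/39
Stage 2: S1 = 1/39; threaded value p + q = 40; w = -10; T(2) = 1*(21) - 2*(-10) = 41; iterating: T(2)=41, T(3)=-1, T(4)=-83, T(5)=-81, T(6)=85, T(7)=247, T(8)=77, T(9)=-417, T(10)=-571, T(11)=263, T(12)=1405, T(13)=879, T(14)=-1931, T(15)=-3689, T(16)=173; answer 173
Stage 3: S2 = 173; c = 1; cross terms: (-32*-24 - -14*-27)=390, (-14*-23 - 38*-24)=1234, (38*30 - -2*-23)=1094, (-2*1 - 1*30)=-32, (1*-27 - -32*1)=5; twice the area = |2691| = 2691; area = 2691/2; boundary points = 3 + 1 + 1 + 1 + 1 = 7; strictly interior points = area - boundary/2 + 1 = 1343; answer 1343
Stage 4: S3 = 1343; m = 8; total draws C(12,5) = 792; complement C(10,5) = 252; favorable 792 - 252 = 540; P = 15/22; answer 15/22

15/22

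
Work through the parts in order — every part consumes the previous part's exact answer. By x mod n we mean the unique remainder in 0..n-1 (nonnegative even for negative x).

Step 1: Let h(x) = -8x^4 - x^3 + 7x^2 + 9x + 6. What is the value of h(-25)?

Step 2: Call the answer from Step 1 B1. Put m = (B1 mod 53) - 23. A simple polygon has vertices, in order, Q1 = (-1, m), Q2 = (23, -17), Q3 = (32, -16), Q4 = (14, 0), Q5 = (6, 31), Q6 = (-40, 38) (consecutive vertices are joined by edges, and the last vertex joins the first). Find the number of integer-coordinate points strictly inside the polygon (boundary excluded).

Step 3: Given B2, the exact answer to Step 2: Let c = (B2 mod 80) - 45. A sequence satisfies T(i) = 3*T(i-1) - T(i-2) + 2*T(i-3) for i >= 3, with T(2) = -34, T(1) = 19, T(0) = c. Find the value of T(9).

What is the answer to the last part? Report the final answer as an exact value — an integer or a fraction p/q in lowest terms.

-49493

Step 1: -8*(-25)^4 - 1*(-25)^3 + 7*(-25)^2 + 9*(-25)^1 + 6 = (-3125000) + (15625) + (4375) + (-225) + (6) = -3105219; answer -3105219
Step 2: B1 = -3105219; m = 28; cross terms: (-1*-17 - 23*28)=-627, (23*-16 - 32*-17)=176, (32*0 - 14*-16)=224, (14*31 - 6*0)=434, (6*38 - -40*31)=1468, (-40*28 - -1*38)=-1082; twice the area = |593| = 593; area = 593/2; boundary points = 3 + 1 + 2 + 1 + 1 + 1 = 9; strictly interior points = area - boundary/2 + 1 = 293; answer 293
Step 3: B2 = 293; c = 8; T(3) = 3*(-34) - 1*(19) + 2*(8) = -105; iterating: T(3)=-105, T(4)=-243, T(5)=-692, T(6)=-2043, T(7)=-5923, T(8)=-17110, T(9)=-49493; answer -49493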